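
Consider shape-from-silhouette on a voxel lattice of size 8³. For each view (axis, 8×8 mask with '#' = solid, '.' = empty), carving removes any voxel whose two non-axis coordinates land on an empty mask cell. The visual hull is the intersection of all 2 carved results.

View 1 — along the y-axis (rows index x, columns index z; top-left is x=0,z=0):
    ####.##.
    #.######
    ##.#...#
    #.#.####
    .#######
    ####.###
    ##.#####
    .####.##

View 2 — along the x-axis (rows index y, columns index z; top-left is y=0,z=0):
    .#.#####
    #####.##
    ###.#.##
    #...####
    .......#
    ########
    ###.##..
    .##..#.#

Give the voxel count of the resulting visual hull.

full grid |V| = 512
[1] y-view keeps 50 columns → grid now 400
[2] x-view keeps 42 columns → grid now 261

261 voxels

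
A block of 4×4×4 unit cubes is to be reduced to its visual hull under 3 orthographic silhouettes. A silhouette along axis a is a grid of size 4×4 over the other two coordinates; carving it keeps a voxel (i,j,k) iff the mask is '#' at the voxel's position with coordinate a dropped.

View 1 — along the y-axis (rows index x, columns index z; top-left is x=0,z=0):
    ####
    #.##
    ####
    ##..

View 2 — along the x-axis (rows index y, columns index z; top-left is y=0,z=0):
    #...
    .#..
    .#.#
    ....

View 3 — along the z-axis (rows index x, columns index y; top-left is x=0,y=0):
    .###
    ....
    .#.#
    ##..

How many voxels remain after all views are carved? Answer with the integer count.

voxel count = 6

start: 4×4×4 = 64 voxels
carve view 1 (along y, XZ-mask fill 13/16): 52 voxels remain
carve view 2 (along x, YZ-mask fill 4/16): 13 voxels remain
carve view 3 (along z, XY-mask fill 7/16): 6 voxels remain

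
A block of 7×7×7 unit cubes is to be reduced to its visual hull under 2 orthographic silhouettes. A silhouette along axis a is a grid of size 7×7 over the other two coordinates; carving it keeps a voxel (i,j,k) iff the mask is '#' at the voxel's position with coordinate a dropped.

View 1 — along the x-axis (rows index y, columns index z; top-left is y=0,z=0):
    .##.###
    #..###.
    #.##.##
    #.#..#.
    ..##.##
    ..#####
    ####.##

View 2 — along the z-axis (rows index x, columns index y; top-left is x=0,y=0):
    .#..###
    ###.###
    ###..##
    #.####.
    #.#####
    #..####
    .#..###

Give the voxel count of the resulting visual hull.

initial block: 7^3 = 343
V1 x: intersect with YZ mask (32 set) -- 224 left
V2 z: intersect with XY mask (35 set) -- 165 left

165 voxels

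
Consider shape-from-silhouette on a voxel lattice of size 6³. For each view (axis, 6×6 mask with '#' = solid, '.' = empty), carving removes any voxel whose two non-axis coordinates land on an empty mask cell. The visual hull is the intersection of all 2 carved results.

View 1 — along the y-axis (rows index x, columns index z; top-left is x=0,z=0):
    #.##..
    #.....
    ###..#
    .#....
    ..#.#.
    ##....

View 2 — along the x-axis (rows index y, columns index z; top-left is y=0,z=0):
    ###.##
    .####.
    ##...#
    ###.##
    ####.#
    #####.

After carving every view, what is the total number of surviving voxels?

before carving: 216 voxels (6×6×6)
[1] y-view keeps 13 columns → grid now 78
[2] x-view keeps 27 columns → grid now 64

voxel count = 64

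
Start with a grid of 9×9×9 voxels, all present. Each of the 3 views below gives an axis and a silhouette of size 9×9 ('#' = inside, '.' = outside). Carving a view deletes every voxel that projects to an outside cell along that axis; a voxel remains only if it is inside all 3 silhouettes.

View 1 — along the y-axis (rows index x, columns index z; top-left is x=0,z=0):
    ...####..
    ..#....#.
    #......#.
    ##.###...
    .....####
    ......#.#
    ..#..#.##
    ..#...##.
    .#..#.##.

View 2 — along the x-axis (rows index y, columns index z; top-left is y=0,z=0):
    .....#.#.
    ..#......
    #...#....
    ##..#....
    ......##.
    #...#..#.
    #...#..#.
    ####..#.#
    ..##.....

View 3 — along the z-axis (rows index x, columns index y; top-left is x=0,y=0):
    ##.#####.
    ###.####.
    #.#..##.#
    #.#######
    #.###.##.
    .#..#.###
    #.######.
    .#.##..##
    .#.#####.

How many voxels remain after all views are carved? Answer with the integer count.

full grid |V| = 729
  1. axis=1 (XZ plane), |mask|=30  ⇒  voxels=270
  2. axis=0 (YZ plane), |mask|=24  ⇒  voxels=80
  3. axis=2 (XY plane), |mask|=56  ⇒  voxels=66

66 voxels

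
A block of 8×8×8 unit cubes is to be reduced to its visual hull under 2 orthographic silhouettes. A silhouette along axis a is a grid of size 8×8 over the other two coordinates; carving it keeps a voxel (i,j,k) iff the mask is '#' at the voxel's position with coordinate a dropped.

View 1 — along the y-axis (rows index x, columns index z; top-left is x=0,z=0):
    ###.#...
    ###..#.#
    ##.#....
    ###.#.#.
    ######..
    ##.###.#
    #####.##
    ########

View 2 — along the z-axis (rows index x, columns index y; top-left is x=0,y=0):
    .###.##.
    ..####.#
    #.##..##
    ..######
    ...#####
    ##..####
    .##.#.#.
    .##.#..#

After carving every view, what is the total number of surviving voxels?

voxel count = 216

initial block: 8^3 = 512
[1] y-view keeps 44 columns → grid now 352
[2] z-view keeps 40 columns → grid now 216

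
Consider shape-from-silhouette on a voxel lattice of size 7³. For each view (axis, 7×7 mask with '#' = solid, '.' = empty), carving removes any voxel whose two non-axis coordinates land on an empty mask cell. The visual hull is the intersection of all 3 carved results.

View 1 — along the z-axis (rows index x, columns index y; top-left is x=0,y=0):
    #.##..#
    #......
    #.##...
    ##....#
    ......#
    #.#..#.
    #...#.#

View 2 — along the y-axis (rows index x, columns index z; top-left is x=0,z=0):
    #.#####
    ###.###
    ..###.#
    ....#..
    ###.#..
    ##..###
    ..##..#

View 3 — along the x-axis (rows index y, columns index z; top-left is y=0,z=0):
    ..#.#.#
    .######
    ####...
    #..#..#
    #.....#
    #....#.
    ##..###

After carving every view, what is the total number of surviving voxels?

full grid |V| = 343
V1 z: intersect with XY mask (18 set) -- 126 left
V2 y: intersect with XZ mask (29 set) -- 73 left
V3 x: intersect with YZ mask (25 set) -- 39 left

remaining voxels: 39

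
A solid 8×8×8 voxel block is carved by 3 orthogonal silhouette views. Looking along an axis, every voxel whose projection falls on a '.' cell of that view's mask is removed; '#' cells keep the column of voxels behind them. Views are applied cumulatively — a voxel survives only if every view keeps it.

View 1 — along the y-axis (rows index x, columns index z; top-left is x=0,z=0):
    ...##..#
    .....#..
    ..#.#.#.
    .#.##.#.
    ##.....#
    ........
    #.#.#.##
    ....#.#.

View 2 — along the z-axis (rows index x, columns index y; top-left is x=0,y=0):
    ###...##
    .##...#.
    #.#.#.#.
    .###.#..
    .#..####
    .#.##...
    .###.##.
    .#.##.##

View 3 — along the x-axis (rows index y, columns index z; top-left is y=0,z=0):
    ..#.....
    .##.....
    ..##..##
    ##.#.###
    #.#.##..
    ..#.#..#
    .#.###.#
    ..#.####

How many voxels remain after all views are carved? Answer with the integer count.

44 voxels

full grid |V| = 512
  1. axis=1 (XZ plane), |mask|=21  ⇒  voxels=168
  2. axis=2 (XY plane), |mask|=34  ⇒  voxels=96
  3. axis=0 (YZ plane), |mask|=30  ⇒  voxels=44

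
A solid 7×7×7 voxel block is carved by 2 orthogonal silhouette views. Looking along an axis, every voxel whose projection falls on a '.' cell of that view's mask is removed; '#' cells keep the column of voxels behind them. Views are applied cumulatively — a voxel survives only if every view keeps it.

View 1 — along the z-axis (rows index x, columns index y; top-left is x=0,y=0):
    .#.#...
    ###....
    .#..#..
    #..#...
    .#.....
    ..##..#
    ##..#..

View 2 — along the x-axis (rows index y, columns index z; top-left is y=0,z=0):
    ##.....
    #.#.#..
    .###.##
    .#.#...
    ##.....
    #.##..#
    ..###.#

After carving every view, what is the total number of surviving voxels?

before carving: 343 voxels (7×7×7)
step 1: project along z, AND mask (16/49) → |grid| = 112
step 2: project along x, AND mask (22/49) → |grid| = 45

voxel count = 45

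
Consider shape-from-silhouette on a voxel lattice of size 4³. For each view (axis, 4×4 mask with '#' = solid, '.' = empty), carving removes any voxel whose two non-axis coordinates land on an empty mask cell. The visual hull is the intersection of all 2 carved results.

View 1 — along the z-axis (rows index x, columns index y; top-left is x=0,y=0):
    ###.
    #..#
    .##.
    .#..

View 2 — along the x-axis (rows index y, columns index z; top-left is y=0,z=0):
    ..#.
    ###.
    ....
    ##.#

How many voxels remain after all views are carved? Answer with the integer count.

start: 4×4×4 = 64 voxels
V1 z: intersect with XY mask (8 set) -- 32 left
V2 x: intersect with YZ mask (7 set) -- 14 left

|visual hull| = 14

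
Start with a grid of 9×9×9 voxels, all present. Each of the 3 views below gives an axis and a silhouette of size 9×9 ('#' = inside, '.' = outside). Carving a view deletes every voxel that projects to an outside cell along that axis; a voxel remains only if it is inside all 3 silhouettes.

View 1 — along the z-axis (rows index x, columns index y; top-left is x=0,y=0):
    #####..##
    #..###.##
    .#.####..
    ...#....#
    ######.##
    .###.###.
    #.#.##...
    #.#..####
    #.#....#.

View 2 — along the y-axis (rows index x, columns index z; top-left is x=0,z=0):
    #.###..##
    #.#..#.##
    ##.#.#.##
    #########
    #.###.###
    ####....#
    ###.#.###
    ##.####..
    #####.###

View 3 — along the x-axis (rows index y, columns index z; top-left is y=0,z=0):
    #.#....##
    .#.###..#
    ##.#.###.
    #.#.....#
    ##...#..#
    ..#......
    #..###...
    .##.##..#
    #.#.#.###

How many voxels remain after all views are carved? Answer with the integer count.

start: 9×9×9 = 729 voxels
step 1: project along z, AND mask (47/81) → |grid| = 423
step 2: project along y, AND mask (59/81) → |grid| = 294
step 3: project along x, AND mask (38/81) → |grid| = 145

remaining voxels: 145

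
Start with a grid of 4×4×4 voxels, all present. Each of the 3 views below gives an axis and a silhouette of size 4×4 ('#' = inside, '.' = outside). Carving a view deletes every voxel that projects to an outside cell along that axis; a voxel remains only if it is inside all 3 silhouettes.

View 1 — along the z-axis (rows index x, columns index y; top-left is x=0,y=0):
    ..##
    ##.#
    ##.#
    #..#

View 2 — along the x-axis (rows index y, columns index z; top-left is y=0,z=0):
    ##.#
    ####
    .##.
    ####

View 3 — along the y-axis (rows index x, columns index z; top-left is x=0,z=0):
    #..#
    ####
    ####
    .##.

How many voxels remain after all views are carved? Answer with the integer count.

before carving: 64 voxels (4×4×4)
after view 1 [z-axis, 10 of 16 cells solid] → remaining = 40
after view 2 [x-axis, 13 of 16 cells solid] → remaining = 35
after view 3 [y-axis, 12 of 16 cells solid] → remaining = 27

|visual hull| = 27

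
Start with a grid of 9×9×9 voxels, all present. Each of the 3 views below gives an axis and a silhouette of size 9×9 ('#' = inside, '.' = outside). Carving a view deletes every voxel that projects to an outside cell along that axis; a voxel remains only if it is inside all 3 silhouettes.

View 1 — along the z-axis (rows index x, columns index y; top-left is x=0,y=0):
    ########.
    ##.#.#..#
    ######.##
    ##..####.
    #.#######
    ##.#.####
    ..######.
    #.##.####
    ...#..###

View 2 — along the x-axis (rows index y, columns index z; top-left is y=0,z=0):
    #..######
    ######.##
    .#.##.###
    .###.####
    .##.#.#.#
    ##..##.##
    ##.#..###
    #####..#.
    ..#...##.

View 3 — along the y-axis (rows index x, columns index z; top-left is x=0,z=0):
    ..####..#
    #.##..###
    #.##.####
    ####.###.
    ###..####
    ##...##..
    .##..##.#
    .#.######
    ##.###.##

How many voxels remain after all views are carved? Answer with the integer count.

initial block: 9^3 = 729
  1. axis=2 (XY plane), |mask|=59  ⇒  voxels=531
  2. axis=0 (YZ plane), |mask|=54  ⇒  voxels=356
  3. axis=1 (XZ plane), |mask|=55  ⇒  voxels=236

|visual hull| = 236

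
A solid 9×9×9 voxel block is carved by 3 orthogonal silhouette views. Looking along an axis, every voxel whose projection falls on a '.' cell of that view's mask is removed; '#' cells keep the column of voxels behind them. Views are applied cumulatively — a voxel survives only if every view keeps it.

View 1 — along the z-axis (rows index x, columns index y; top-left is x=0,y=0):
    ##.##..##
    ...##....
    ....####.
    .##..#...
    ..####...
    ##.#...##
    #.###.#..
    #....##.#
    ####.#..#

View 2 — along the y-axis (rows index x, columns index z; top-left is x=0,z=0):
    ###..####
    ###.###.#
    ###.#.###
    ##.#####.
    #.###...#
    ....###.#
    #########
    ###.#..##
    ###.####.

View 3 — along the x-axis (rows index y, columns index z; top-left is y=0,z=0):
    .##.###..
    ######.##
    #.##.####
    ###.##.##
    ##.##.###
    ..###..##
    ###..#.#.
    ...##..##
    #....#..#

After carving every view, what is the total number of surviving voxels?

before carving: 729 voxels (9×9×9)
step 1: project along z, AND mask (39/81) → |grid| = 351
step 2: project along y, AND mask (59/81) → |grid| = 256
step 3: project along x, AND mask (51/81) → |grid| = 168

remaining voxels: 168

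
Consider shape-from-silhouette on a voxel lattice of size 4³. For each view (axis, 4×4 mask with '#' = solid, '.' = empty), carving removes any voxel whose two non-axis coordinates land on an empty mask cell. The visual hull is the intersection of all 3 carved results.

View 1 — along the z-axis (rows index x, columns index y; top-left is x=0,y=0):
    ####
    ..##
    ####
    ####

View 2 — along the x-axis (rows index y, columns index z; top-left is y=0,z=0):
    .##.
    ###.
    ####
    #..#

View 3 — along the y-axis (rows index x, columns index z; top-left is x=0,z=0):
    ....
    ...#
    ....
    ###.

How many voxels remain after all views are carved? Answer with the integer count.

11 voxels

before carving: 64 voxels (4×4×4)
carve view 1 (along z, XY-mask fill 14/16): 56 voxels remain
carve view 2 (along x, YZ-mask fill 11/16): 39 voxels remain
carve view 3 (along y, XZ-mask fill 4/16): 11 voxels remain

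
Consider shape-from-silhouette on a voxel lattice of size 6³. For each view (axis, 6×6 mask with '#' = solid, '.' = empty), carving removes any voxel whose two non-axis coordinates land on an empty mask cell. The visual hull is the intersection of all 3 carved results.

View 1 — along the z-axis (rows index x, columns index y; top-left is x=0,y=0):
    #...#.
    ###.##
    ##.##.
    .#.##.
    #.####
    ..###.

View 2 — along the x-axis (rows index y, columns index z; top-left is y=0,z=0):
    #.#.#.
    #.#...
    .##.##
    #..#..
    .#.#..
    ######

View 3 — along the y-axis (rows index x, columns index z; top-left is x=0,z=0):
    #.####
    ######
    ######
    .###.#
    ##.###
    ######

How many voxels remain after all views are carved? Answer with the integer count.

full grid |V| = 216
[1] z-view keeps 22 columns → grid now 132
[2] x-view keeps 19 columns → grid now 62
[3] y-view keeps 32 columns → grid now 56

voxel count = 56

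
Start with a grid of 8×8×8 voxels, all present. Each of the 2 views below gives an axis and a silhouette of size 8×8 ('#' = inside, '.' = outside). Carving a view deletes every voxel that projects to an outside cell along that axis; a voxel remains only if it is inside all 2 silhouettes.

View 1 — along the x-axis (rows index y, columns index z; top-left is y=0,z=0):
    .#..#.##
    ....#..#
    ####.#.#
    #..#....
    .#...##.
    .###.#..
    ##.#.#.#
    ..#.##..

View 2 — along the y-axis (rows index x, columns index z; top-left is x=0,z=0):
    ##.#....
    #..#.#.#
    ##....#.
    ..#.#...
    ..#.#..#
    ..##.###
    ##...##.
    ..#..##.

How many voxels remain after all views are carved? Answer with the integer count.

|visual hull| = 97

before carving: 512 voxels (8×8×8)
V1 x: intersect with YZ mask (29 set) -- 232 left
V2 y: intersect with XZ mask (27 set) -- 97 left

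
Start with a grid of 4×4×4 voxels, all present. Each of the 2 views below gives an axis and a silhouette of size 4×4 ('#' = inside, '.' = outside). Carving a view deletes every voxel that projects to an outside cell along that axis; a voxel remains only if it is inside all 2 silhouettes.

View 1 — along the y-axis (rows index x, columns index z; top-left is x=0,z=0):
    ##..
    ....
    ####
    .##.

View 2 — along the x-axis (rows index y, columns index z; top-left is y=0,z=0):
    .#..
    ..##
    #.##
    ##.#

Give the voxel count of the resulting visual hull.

17 voxels

start: 4×4×4 = 64 voxels
after view 1 [y-axis, 8 of 16 cells solid] → remaining = 32
after view 2 [x-axis, 9 of 16 cells solid] → remaining = 17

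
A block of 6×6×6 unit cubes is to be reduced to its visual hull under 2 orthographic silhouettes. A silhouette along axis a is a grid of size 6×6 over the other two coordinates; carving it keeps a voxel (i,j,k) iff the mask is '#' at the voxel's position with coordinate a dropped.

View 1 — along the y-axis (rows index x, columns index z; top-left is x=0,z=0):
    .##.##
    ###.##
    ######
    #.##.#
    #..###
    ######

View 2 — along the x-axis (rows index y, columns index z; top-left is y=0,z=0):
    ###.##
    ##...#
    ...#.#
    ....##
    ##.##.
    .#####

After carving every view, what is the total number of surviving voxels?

full grid |V| = 216
  1. axis=1 (XZ plane), |mask|=29  ⇒  voxels=174
  2. axis=0 (YZ plane), |mask|=21  ⇒  voxels=103

remaining voxels: 103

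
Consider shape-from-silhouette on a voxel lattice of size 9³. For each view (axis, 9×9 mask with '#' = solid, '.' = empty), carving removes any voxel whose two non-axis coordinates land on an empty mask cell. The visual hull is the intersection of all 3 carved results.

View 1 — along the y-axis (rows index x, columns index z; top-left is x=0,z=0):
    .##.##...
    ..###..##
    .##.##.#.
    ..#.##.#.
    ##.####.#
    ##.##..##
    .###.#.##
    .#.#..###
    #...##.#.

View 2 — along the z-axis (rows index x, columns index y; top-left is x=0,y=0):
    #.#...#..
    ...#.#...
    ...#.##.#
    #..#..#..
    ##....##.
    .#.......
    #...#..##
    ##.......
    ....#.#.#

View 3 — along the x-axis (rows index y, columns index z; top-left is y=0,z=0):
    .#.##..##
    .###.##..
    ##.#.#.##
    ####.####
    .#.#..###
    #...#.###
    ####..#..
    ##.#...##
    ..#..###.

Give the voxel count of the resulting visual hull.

74 voxels

before carving: 729 voxels (9×9×9)
V1 y: intersect with XZ mask (46 set) -- 414 left
V2 z: intersect with XY mask (26 set) -- 134 left
V3 x: intersect with YZ mask (48 set) -- 74 left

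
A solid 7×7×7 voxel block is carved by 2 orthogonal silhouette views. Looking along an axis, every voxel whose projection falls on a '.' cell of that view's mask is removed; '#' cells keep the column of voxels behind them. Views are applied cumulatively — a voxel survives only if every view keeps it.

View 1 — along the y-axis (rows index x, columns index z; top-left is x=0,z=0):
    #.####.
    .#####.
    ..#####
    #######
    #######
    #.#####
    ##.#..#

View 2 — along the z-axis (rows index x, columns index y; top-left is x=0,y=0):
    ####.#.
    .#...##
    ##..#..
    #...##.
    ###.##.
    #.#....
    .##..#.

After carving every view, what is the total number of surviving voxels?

full grid |V| = 343
V1 y: intersect with XZ mask (39 set) -- 273 left
V2 z: intersect with XY mask (24 set) -- 135 left

remaining voxels: 135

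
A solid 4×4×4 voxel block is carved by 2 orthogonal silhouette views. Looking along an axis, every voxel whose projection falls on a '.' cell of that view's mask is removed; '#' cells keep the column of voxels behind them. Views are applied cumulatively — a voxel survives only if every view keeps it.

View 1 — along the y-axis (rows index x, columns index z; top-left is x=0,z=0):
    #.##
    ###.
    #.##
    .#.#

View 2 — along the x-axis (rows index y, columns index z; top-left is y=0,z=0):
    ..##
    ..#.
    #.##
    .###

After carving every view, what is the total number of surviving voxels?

voxel count = 26

full grid |V| = 64
after view 1 [y-axis, 11 of 16 cells solid] → remaining = 44
after view 2 [x-axis, 9 of 16 cells solid] → remaining = 26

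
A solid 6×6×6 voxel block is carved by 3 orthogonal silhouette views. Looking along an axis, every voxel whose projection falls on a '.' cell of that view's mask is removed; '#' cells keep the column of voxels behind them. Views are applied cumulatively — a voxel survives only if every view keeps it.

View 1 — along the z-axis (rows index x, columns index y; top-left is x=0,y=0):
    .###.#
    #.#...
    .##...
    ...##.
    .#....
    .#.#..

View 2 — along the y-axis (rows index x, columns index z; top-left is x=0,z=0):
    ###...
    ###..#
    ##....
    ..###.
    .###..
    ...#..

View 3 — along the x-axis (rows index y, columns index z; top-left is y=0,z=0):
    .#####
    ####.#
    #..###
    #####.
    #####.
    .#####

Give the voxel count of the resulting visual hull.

before carving: 216 voxels (6×6×6)
step 1: project along z, AND mask (13/36) → |grid| = 78
step 2: project along y, AND mask (16/36) → |grid| = 35
step 3: project along x, AND mask (29/36) → |grid| = 28

28 voxels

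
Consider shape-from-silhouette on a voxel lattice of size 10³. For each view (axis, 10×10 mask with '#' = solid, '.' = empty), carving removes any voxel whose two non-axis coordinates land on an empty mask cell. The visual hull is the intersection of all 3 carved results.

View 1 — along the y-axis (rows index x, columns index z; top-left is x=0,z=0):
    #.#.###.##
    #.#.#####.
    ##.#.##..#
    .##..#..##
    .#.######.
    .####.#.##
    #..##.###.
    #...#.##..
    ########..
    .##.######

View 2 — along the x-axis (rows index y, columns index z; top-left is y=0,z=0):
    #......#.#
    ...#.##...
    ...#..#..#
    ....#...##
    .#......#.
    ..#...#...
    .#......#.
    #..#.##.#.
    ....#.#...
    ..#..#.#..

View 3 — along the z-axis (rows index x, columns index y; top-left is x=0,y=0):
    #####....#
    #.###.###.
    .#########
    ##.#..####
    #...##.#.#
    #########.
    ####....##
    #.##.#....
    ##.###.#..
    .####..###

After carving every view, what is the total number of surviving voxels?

voxel count = 127

start: 10×10×10 = 1000 voxels
after view 1 [y-axis, 65 of 100 cells solid] → remaining = 650
after view 2 [x-axis, 28 of 100 cells solid] → remaining = 188
after view 3 [z-axis, 66 of 100 cells solid] → remaining = 127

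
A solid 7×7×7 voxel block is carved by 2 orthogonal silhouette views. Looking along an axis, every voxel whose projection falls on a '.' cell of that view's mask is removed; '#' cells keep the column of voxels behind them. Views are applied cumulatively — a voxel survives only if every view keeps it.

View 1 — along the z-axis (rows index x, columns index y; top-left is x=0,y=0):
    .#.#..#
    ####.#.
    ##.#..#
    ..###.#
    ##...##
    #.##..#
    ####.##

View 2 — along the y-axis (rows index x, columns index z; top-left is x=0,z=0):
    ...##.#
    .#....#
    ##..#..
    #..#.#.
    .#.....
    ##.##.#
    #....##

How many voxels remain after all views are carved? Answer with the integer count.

initial block: 7^3 = 343
carve view 1 (along z, XY-mask fill 30/49): 210 voxels remain
carve view 2 (along y, XZ-mask fill 20/49): 85 voxels remain

85 voxels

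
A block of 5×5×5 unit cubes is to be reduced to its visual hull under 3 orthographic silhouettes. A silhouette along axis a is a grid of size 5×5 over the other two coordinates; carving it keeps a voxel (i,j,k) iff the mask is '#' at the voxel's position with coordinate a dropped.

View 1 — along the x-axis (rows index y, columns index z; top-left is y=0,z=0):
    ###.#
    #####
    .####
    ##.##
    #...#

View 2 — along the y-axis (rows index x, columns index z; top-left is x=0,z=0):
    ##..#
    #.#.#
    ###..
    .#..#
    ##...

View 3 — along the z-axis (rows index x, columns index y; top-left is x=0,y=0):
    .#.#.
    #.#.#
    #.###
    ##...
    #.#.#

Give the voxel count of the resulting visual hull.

|visual hull| = 29

initial block: 5^3 = 125
V1 x: intersect with YZ mask (19 set) -- 95 left
V2 y: intersect with XZ mask (13 set) -- 53 left
V3 z: intersect with XY mask (14 set) -- 29 left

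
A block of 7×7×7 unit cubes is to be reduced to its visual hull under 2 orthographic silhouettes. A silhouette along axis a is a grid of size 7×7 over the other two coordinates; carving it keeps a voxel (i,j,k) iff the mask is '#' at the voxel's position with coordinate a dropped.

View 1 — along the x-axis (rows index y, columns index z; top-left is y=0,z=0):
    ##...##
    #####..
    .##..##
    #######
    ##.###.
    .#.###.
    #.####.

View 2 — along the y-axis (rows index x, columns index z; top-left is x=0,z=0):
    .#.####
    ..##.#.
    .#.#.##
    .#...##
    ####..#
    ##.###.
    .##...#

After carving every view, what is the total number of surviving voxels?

voxel count = 138

full grid |V| = 343
  1. axis=0 (YZ plane), |mask|=34  ⇒  voxels=238
  2. axis=1 (XZ plane), |mask|=28  ⇒  voxels=138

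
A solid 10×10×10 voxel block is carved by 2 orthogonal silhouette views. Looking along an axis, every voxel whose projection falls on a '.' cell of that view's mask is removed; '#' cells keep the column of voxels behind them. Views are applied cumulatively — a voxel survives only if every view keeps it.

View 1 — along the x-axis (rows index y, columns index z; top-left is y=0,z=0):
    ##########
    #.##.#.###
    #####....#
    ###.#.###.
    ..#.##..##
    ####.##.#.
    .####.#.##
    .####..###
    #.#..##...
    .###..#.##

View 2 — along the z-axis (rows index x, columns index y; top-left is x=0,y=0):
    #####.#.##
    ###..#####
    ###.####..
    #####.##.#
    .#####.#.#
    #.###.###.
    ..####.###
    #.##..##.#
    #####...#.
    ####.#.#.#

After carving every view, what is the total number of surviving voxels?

initial block: 10^3 = 1000
  1. axis=0 (YZ plane), |mask|=66  ⇒  voxels=660
  2. axis=2 (XY plane), |mask|=71  ⇒  voxels=475

475 voxels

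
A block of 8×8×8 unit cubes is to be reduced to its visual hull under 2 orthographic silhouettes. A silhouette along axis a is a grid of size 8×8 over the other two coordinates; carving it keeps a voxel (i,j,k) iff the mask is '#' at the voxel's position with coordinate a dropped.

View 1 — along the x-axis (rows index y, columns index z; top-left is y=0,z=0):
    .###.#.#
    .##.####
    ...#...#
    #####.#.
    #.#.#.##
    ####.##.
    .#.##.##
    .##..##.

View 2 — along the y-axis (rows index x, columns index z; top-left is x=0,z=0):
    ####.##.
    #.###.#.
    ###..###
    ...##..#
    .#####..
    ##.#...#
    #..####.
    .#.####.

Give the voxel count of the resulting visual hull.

remaining voxels: 189

initial block: 8^3 = 512
after view 1 [x-axis, 39 of 64 cells solid] → remaining = 312
after view 2 [y-axis, 39 of 64 cells solid] → remaining = 189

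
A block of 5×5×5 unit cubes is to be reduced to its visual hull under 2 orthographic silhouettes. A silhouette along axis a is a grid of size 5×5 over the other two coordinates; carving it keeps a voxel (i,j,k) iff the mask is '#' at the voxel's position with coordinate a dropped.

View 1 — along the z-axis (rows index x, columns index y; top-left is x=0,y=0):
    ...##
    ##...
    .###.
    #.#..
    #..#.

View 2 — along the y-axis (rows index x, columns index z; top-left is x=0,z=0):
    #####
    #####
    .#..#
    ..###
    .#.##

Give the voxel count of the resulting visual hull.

start: 5×5×5 = 125 voxels
step 1: project along z, AND mask (11/25) → |grid| = 55
step 2: project along y, AND mask (18/25) → |grid| = 38

38 voxels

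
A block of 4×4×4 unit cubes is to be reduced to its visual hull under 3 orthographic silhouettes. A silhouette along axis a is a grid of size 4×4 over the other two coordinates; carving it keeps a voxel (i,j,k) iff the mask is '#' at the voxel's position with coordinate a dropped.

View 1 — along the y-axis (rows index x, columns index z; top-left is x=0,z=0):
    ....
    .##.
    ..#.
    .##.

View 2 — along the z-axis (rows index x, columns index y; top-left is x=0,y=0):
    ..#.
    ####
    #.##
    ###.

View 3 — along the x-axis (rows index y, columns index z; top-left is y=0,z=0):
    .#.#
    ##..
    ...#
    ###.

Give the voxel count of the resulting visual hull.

voxel count = 7

before carving: 64 voxels (4×4×4)
[1] y-view keeps 5 columns → grid now 20
[2] z-view keeps 11 columns → grid now 17
[3] x-view keeps 8 columns → grid now 7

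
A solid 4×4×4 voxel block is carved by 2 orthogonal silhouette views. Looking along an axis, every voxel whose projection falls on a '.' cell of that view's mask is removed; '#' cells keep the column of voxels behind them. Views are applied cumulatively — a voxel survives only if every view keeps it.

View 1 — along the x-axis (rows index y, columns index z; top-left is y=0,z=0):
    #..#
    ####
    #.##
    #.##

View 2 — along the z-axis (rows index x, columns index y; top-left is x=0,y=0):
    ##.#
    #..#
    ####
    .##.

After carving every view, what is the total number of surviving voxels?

start: 4×4×4 = 64 voxels
  1. axis=0 (YZ plane), |mask|=12  ⇒  voxels=48
  2. axis=2 (XY plane), |mask|=11  ⇒  voxels=33

voxel count = 33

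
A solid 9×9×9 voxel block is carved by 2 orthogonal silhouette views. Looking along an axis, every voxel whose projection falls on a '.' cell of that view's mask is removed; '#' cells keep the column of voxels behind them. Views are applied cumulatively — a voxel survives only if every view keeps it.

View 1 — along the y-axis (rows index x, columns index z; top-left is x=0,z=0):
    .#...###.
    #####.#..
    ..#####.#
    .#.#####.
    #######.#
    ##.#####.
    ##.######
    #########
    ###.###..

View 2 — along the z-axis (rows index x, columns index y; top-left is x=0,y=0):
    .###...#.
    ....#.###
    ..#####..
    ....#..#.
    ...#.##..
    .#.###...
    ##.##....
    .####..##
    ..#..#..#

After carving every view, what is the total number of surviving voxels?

before carving: 729 voxels (9×9×9)
after view 1 [y-axis, 60 of 81 cells solid] → remaining = 540
after view 2 [z-axis, 35 of 81 cells solid] → remaining = 238

voxel count = 238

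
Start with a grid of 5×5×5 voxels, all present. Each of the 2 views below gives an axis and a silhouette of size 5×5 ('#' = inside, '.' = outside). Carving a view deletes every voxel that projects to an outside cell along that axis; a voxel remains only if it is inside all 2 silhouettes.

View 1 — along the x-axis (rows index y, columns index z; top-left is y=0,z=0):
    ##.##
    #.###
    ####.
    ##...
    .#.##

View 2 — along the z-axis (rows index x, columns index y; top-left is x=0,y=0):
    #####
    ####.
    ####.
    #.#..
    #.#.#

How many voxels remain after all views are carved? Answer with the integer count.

|visual hull| = 64

initial block: 5^3 = 125
[1] x-view keeps 17 columns → grid now 85
[2] z-view keeps 18 columns → grid now 64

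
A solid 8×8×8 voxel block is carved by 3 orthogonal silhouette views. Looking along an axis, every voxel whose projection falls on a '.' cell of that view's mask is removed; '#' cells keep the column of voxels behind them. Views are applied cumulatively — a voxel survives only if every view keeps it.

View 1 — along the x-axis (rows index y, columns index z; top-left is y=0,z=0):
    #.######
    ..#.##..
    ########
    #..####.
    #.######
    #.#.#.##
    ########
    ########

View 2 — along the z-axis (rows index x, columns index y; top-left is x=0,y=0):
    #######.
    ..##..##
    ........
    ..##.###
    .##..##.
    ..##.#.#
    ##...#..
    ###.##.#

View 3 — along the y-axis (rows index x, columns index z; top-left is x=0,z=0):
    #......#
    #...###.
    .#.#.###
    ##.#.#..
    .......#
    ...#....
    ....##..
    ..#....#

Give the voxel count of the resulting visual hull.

initial block: 8^3 = 512
after view 1 [x-axis, 51 of 64 cells solid] → remaining = 408
after view 2 [z-axis, 33 of 64 cells solid] → remaining = 209
after view 3 [y-axis, 21 of 64 cells solid] → remaining = 65

voxel count = 65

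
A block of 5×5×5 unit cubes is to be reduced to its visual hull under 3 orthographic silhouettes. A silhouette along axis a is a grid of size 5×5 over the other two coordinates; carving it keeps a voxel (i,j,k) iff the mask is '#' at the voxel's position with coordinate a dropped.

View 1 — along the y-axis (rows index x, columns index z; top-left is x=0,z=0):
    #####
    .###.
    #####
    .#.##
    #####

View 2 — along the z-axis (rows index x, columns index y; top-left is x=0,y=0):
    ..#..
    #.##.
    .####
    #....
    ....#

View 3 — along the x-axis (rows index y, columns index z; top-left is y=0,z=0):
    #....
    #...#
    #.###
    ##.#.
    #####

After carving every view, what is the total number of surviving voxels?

remaining voxels: 27

full grid |V| = 125
V1 y: intersect with XZ mask (21 set) -- 105 left
V2 z: intersect with XY mask (10 set) -- 42 left
V3 x: intersect with YZ mask (15 set) -- 27 left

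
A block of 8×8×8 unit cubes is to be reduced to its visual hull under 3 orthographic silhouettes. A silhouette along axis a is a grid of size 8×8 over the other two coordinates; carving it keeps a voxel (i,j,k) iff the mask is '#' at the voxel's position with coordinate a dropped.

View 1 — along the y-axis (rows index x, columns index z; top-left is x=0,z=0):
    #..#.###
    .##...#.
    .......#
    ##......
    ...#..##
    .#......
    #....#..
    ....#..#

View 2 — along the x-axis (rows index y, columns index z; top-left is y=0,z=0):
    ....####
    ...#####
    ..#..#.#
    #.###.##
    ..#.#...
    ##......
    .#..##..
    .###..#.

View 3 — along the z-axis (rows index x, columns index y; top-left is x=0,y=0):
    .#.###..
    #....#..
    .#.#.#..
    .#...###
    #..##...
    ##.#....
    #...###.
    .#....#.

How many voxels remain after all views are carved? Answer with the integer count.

|visual hull| = 28

initial block: 8^3 = 512
  1. axis=1 (XZ plane), |mask|=19  ⇒  voxels=152
  2. axis=0 (YZ plane), |mask|=29  ⇒  voxels=66
  3. axis=2 (XY plane), |mask|=25  ⇒  voxels=28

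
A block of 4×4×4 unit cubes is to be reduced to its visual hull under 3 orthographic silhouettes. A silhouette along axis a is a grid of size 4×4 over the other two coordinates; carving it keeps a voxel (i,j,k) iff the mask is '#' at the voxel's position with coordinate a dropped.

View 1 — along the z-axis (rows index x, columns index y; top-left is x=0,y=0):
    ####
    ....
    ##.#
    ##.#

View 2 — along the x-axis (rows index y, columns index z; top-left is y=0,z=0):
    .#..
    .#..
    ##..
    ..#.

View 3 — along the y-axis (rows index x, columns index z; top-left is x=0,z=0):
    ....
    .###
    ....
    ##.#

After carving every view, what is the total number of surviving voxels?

initial block: 4^3 = 64
[1] z-view keeps 10 columns → grid now 40
[2] x-view keeps 5 columns → grid now 11
[3] y-view keeps 6 columns → grid now 2

remaining voxels: 2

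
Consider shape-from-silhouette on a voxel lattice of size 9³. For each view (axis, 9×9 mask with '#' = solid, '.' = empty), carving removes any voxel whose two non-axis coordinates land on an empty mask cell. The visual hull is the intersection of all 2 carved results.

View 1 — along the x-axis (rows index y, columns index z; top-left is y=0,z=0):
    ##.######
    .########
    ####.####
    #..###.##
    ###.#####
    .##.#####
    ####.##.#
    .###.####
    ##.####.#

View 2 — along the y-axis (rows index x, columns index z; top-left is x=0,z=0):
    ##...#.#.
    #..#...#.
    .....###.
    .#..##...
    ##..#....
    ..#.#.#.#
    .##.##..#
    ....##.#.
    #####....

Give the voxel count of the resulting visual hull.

239 voxels

initial block: 9^3 = 729
carve view 1 (along x, YZ-mask fill 66/81): 594 voxels remain
carve view 2 (along y, XZ-mask fill 33/81): 239 voxels remain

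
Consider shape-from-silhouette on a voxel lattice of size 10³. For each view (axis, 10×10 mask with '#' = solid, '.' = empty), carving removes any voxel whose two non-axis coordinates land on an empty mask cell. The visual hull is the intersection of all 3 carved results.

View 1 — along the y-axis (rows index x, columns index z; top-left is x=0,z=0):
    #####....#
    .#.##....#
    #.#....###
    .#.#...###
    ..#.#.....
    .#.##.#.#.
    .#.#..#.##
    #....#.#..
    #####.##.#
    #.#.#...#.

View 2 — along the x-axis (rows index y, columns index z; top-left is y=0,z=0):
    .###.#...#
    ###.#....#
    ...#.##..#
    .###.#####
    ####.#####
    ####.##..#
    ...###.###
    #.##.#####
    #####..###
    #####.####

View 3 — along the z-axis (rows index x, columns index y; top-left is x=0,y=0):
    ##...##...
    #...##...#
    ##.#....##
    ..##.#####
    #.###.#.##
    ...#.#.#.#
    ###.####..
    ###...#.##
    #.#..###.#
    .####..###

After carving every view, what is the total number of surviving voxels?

voxel count = 183

initial block: 10^3 = 1000
  1. axis=1 (XZ plane), |mask|=47  ⇒  voxels=470
  2. axis=0 (YZ plane), |mask|=69  ⇒  voxels=329
  3. axis=2 (XY plane), |mask|=57  ⇒  voxels=183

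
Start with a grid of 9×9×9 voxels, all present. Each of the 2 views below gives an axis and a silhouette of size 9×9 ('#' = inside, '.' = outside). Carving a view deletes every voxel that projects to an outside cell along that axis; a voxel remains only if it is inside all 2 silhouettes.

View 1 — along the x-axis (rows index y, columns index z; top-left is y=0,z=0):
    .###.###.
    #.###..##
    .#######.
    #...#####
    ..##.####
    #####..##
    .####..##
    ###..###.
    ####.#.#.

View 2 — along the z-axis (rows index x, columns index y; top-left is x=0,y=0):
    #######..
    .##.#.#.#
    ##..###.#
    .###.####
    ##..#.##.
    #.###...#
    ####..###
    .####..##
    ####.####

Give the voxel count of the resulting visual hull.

voxel count = 347

full grid |V| = 729
step 1: project along x, AND mask (56/81) → |grid| = 504
step 2: project along z, AND mask (56/81) → |grid| = 347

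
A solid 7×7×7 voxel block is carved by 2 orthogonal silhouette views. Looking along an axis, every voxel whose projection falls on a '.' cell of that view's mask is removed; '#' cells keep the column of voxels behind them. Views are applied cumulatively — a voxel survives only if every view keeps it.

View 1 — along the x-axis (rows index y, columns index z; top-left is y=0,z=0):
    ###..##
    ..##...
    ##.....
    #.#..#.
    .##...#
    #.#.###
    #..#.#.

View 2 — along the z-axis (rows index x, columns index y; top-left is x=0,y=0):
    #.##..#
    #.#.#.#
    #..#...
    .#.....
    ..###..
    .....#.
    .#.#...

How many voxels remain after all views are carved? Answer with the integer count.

remaining voxels: 54

full grid |V| = 343
[1] x-view keeps 23 columns → grid now 161
[2] z-view keeps 17 columns → grid now 54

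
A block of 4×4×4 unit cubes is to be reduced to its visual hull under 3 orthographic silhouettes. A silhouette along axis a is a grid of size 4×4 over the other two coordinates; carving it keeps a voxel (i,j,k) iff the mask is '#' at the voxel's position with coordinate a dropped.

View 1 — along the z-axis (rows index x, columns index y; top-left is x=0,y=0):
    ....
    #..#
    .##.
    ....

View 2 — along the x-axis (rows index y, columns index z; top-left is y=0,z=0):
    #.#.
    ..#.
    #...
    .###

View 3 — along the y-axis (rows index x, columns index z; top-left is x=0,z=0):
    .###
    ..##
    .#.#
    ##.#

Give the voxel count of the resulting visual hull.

initial block: 4^3 = 64
step 1: project along z, AND mask (4/16) → |grid| = 16
step 2: project along x, AND mask (7/16) → |grid| = 7
step 3: project along y, AND mask (10/16) → |grid| = 3

remaining voxels: 3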